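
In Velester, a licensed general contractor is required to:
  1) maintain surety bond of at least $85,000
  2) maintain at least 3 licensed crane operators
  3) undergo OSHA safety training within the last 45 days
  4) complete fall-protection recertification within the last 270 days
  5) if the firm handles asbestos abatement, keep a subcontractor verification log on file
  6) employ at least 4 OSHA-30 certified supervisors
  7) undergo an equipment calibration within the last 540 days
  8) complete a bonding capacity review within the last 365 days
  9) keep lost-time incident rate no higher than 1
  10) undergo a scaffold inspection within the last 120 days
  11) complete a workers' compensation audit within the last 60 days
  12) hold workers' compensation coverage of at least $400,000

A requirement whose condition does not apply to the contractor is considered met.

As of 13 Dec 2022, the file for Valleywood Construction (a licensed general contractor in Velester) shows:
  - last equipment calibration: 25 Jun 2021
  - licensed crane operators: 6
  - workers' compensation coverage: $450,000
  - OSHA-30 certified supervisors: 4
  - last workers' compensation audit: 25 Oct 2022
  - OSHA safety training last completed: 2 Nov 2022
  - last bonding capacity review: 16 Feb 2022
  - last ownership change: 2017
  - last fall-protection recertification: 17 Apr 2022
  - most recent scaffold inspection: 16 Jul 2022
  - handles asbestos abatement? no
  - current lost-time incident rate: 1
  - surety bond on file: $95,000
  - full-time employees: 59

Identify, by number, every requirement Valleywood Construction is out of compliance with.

10

1. surety bond $95,000 ≥ $85,000 → met
2. licensed crane operators 6 ≥ 3 → met
3. OSHA safety training 41 days ago vs limit 45 → met
4. fall-protection recertification 240 days ago vs limit 270 → met
5. condition 'handles asbestos abatement' does not hold → requirement n/a → met
6. OSHA-30 certified supervisors 4 ≥ 4 → met
7. equipment calibration 536 days ago vs limit 540 → met
8. bonding capacity review 300 days ago vs limit 365 → met
9. lost-time incident rate 1 ≤ 1 → met
10. scaffold inspection 150 days ago vs limit 120 → not met
11. workers' compensation audit 49 days ago vs limit 60 → met
12. workers' compensation coverage $450,000 ≥ $400,000 → met
Not met: 10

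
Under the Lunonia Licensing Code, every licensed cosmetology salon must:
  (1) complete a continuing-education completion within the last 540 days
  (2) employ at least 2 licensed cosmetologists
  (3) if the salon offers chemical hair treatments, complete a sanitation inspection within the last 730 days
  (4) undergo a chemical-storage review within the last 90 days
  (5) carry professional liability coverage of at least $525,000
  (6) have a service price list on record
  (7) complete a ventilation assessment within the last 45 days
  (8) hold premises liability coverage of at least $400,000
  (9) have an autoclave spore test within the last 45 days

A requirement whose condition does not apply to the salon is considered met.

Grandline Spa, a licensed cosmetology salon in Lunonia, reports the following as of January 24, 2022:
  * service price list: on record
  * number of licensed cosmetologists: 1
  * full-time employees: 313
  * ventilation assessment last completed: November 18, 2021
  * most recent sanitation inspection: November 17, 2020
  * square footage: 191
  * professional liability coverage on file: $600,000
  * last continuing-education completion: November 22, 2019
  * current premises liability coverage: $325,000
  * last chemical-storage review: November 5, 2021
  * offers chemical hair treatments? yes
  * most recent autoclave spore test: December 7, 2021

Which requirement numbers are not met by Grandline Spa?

1. continuing-education completion 794 days ago vs limit 540 → not met
2. licensed cosmetologists 1 < 2 → not met
3. condition 'offers chemical hair treatments' holds; sanitation inspection 433 days ago vs limit 730 → met
4. chemical-storage review 80 days ago vs limit 90 → met
5. professional liability coverage $600,000 ≥ $525,000 → met
6. service price list present → met
7. ventilation assessment 67 days ago vs limit 45 → not met
8. premises liability coverage $325,000 < $400,000 → not met
9. autoclave spore test 48 days ago vs limit 45 → not met
Not met: 1, 2, 7, 8, 9

1, 2, 7, 8, 9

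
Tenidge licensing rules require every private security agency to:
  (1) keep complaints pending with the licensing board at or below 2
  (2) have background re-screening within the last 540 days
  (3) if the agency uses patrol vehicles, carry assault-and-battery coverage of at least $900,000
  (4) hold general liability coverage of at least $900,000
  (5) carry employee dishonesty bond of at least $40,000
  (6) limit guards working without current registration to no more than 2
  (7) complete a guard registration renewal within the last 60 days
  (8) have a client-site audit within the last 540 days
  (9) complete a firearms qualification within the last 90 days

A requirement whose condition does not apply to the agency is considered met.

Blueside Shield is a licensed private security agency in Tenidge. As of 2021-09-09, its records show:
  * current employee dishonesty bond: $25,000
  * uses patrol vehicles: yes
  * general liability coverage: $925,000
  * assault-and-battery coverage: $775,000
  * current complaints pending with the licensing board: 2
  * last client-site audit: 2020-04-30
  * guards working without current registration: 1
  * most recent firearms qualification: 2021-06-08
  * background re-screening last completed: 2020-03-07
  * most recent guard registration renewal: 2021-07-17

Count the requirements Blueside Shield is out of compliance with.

4

1. complaints pending with the licensing board 2 ≤ 2 → met
2. background re-screening 551 days ago vs limit 540 → not met
3. condition 'uses patrol vehicles' holds; assault-and-battery coverage $775,000 < $900,000 → not met
4. general liability coverage $925,000 ≥ $900,000 → met
5. employee dishonesty bond $25,000 < $40,000 → not met
6. guards working without current registration 1 ≤ 2 → met
7. guard registration renewal 54 days ago vs limit 60 → met
8. client-site audit 497 days ago vs limit 540 → met
9. firearms qualification 93 days ago vs limit 90 → not met
Not met: 4 of 9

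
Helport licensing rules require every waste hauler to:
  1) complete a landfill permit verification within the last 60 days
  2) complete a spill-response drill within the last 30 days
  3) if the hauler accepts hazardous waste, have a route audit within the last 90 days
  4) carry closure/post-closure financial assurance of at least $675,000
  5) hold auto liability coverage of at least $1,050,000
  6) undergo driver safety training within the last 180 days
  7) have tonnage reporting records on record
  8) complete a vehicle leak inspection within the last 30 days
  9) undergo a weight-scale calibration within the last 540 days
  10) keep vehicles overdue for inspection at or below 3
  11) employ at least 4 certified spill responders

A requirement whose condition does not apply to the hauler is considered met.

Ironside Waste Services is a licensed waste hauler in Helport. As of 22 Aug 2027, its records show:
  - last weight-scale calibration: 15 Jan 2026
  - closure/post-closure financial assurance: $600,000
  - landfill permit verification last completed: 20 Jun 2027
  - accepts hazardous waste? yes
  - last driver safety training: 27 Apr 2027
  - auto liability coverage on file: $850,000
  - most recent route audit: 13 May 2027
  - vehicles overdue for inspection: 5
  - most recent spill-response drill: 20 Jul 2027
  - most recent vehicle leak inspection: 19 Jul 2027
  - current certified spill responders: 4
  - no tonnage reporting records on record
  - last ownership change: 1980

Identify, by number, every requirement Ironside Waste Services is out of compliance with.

1, 2, 3, 4, 5, 7, 8, 9, 10

1. landfill permit verification 63 days ago vs limit 60 → not met
2. spill-response drill 33 days ago vs limit 30 → not met
3. condition 'accepts hazardous waste' holds; route audit 101 days ago vs limit 90 → not met
4. closure/post-closure financial assurance $600,000 < $675,000 → not met
5. auto liability coverage $850,000 < $1,050,000 → not met
6. driver safety training 117 days ago vs limit 180 → met
7. tonnage reporting records absent → not met
8. vehicle leak inspection 34 days ago vs limit 30 → not met
9. weight-scale calibration 584 days ago vs limit 540 → not met
10. vehicles overdue for inspection 5 > 3 → not met
11. certified spill responders 4 ≥ 4 → met
Not met: 1, 2, 3, 4, 5, 7, 8, 9, 10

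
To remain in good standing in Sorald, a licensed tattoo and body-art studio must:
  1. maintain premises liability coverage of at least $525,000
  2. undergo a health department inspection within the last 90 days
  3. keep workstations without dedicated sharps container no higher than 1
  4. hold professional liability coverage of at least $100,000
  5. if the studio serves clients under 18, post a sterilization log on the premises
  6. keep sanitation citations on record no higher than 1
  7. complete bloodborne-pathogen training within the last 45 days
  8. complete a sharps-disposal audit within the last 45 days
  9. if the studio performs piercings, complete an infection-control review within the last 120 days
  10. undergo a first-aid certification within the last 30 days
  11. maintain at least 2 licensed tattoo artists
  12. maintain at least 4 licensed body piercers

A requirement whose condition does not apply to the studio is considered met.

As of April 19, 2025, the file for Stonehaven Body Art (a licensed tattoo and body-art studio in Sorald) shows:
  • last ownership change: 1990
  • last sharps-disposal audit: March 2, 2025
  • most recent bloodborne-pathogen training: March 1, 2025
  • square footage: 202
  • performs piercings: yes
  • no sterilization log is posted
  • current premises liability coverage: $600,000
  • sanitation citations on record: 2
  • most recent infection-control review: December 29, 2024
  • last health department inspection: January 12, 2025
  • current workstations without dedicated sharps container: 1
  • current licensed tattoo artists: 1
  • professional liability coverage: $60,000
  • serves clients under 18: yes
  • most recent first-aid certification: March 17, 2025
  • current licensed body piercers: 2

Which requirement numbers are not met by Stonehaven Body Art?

2, 4, 5, 6, 7, 8, 10, 11, 12

1. premises liability coverage $600,000 ≥ $525,000 → met
2. health department inspection 97 days ago vs limit 90 → not met
3. workstations without dedicated sharps container 1 ≤ 1 → met
4. professional liability coverage $60,000 < $100,000 → not met
5. condition 'serves clients under 18' holds; sterilization log absent → not met
6. sanitation citations on record 2 > 1 → not met
7. bloodborne-pathogen training 49 days ago vs limit 45 → not met
8. sharps-disposal audit 48 days ago vs limit 45 → not met
9. condition 'performs piercings' holds; infection-control review 111 days ago vs limit 120 → met
10. first-aid certification 33 days ago vs limit 30 → not met
11. licensed tattoo artists 1 < 2 → not met
12. licensed body piercers 2 < 4 → not met
Not met: 2, 4, 5, 6, 7, 8, 10, 11, 12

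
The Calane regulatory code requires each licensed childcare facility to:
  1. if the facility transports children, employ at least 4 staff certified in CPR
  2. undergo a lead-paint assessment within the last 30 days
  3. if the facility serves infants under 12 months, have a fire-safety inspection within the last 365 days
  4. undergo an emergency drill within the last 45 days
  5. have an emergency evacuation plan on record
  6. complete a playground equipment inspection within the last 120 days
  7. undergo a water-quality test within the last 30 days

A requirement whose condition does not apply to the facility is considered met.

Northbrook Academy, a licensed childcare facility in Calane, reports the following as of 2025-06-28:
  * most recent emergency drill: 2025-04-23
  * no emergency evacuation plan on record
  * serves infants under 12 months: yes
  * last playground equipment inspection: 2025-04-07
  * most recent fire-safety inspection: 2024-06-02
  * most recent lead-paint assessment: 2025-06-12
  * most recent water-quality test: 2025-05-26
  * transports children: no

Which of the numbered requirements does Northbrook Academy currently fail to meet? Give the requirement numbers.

1. condition 'transports children' does not hold → requirement n/a → met
2. lead-paint assessment 16 days ago vs limit 30 → met
3. condition 'serves infants under 12 months' holds; fire-safety inspection 391 days ago vs limit 365 → not met
4. emergency drill 66 days ago vs limit 45 → not met
5. emergency evacuation plan absent → not met
6. playground equipment inspection 82 days ago vs limit 120 → met
7. water-quality test 33 days ago vs limit 30 → not met
Not met: 3, 4, 5, 7

3, 4, 5, 7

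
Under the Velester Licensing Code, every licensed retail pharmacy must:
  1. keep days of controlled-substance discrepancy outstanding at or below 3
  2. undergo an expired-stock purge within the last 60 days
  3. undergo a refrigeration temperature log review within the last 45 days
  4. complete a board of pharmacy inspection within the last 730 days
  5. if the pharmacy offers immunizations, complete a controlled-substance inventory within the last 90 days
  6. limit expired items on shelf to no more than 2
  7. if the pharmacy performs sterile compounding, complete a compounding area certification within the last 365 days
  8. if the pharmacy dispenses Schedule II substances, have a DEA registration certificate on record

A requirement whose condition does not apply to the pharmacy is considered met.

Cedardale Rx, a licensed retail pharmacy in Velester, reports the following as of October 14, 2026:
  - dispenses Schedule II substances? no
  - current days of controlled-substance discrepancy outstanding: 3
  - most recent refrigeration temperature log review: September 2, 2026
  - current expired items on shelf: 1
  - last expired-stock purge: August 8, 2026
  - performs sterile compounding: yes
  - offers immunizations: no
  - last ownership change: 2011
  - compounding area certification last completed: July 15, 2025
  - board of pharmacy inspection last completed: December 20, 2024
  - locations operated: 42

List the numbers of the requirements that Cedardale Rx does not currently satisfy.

1. days of controlled-substance discrepancy outstanding 3 ≤ 3 → met
2. expired-stock purge 67 days ago vs limit 60 → not met
3. refrigeration temperature log review 42 days ago vs limit 45 → met
4. board of pharmacy inspection 663 days ago vs limit 730 → met
5. condition 'offers immunizations' does not hold → requirement n/a → met
6. expired items on shelf 1 ≤ 2 → met
7. condition 'performs sterile compounding' holds; compounding area certification 456 days ago vs limit 365 → not met
8. condition 'dispenses Schedule II substances' does not hold → requirement n/a → met
Not met: 2, 7

2, 7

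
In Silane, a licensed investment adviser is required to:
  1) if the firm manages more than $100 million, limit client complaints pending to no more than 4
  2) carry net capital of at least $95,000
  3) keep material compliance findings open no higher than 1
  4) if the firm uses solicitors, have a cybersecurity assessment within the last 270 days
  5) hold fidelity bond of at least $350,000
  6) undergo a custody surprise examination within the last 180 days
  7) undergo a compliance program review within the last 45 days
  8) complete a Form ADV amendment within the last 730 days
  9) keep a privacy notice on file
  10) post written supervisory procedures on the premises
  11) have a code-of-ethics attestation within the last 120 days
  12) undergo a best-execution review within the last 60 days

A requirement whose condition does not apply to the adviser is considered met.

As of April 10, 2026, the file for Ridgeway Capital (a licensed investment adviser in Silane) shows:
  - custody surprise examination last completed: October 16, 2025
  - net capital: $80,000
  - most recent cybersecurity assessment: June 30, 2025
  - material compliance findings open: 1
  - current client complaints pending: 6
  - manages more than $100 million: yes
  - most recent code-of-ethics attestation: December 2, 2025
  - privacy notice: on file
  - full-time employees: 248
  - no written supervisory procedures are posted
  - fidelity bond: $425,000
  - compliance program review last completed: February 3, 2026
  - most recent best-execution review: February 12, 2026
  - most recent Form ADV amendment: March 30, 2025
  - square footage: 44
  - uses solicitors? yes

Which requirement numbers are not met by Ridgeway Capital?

1, 2, 4, 7, 10, 11

1. condition 'manages more than $100 million' holds; client complaints pending 6 > 4 → not met
2. net capital $80,000 < $95,000 → not met
3. material compliance findings open 1 ≤ 1 → met
4. condition 'uses solicitors' holds; cybersecurity assessment 284 days ago vs limit 270 → not met
5. fidelity bond $425,000 ≥ $350,000 → met
6. custody surprise examination 176 days ago vs limit 180 → met
7. compliance program review 66 days ago vs limit 45 → not met
8. Form ADV amendment 376 days ago vs limit 730 → met
9. privacy notice present → met
10. written supervisory procedures absent → not met
11. code-of-ethics attestation 129 days ago vs limit 120 → not met
12. best-execution review 57 days ago vs limit 60 → met
Not met: 1, 2, 4, 7, 10, 11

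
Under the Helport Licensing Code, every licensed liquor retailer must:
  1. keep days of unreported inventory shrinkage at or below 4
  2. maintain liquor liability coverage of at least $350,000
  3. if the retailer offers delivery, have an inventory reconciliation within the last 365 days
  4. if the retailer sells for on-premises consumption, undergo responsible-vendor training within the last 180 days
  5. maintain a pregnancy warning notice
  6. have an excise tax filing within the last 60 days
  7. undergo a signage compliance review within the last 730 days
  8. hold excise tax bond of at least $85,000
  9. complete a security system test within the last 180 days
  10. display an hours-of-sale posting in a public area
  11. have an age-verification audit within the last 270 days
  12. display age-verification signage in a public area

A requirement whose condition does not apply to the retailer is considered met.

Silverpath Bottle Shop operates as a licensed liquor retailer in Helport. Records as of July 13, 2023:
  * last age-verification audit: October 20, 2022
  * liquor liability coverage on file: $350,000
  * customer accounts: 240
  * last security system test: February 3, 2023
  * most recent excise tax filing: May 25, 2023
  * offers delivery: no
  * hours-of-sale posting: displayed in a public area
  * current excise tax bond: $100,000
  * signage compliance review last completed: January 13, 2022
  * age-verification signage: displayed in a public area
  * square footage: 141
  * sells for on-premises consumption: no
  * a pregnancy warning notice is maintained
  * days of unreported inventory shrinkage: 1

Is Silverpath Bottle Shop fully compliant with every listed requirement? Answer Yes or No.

Yes

1. days of unreported inventory shrinkage 1 ≤ 4 → met
2. liquor liability coverage $350,000 ≥ $350,000 → met
3. condition 'offers delivery' does not hold → requirement n/a → met
4. condition 'sells for on-premises consumption' does not hold → requirement n/a → met
5. pregnancy warning notice present → met
6. excise tax filing 49 days ago vs limit 60 → met
7. signage compliance review 546 days ago vs limit 730 → met
8. excise tax bond $100,000 ≥ $85,000 → met
9. security system test 160 days ago vs limit 180 → met
10. hours-of-sale posting present → met
11. age-verification audit 266 days ago vs limit 270 → met
12. age-verification signage present → met
All met.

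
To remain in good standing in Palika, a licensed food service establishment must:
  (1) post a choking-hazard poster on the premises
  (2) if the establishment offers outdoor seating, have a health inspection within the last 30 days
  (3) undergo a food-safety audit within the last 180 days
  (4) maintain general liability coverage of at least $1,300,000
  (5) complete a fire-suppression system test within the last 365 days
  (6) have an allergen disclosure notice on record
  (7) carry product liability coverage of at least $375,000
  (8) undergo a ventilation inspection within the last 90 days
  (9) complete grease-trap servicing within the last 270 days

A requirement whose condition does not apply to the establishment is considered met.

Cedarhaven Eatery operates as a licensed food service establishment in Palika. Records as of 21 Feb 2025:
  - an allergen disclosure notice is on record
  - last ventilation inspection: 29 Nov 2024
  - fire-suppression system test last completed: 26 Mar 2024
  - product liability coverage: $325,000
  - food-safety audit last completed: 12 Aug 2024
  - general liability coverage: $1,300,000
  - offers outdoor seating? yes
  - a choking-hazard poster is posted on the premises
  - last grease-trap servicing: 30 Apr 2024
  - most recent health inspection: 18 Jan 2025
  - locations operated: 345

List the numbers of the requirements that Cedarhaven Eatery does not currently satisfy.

2, 3, 7, 9

1. choking-hazard poster present → met
2. condition 'offers outdoor seating' holds; health inspection 34 days ago vs limit 30 → not met
3. food-safety audit 193 days ago vs limit 180 → not met
4. general liability coverage $1,300,000 ≥ $1,300,000 → met
5. fire-suppression system test 332 days ago vs limit 365 → met
6. allergen disclosure notice present → met
7. product liability coverage $325,000 < $375,000 → not met
8. ventilation inspection 84 days ago vs limit 90 → met
9. grease-trap servicing 297 days ago vs limit 270 → not met
Not met: 2, 3, 7, 9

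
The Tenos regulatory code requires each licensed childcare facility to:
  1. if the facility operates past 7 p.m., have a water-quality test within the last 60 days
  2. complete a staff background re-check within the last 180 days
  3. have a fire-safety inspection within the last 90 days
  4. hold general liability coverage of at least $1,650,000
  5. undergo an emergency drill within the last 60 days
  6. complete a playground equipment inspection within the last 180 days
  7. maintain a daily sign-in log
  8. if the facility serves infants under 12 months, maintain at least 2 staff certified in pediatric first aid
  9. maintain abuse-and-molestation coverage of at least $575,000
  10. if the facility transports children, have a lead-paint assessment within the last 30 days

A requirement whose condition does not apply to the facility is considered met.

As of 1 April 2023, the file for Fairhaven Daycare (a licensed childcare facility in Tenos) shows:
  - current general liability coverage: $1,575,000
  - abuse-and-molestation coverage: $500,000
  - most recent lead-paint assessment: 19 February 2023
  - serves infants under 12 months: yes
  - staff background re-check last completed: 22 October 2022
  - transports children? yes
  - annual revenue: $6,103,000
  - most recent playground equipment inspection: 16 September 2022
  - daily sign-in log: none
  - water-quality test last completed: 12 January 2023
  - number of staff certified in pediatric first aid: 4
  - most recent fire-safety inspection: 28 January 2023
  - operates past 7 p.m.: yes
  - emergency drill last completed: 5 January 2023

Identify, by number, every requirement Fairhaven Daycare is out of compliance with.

1. condition 'operates past 7 p.m.' holds; water-quality test 79 days ago vs limit 60 → not met
2. staff background re-check 161 days ago vs limit 180 → met
3. fire-safety inspection 63 days ago vs limit 90 → met
4. general liability coverage $1,575,000 < $1,650,000 → not met
5. emergency drill 86 days ago vs limit 60 → not met
6. playground equipment inspection 197 days ago vs limit 180 → not met
7. daily sign-in log absent → not met
8. condition 'serves infants under 12 months' holds; staff certified in pediatric first aid 4 ≥ 2 → met
9. abuse-and-molestation coverage $500,000 < $575,000 → not met
10. condition 'transports children' holds; lead-paint assessment 41 days ago vs limit 30 → not met
Not met: 1, 4, 5, 6, 7, 9, 10

1, 4, 5, 6, 7, 9, 10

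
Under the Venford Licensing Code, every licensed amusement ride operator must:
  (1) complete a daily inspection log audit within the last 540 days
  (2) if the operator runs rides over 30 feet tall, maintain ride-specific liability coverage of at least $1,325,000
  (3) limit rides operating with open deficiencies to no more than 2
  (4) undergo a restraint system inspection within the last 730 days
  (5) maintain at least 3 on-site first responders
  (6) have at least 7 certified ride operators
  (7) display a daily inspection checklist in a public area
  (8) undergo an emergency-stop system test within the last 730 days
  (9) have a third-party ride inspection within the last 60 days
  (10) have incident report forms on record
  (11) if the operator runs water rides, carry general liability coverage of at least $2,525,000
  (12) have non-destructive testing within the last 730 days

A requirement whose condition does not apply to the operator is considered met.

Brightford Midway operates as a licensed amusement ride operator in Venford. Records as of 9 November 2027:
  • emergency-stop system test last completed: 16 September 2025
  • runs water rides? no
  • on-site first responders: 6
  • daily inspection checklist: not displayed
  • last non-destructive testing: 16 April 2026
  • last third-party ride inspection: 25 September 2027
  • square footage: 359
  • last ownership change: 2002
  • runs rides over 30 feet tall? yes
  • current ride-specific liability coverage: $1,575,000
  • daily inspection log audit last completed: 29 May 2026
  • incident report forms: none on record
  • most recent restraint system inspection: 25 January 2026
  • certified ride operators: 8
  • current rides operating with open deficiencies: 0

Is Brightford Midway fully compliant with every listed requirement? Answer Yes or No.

No

1. daily inspection log audit 529 days ago vs limit 540 → met
2. condition 'runs rides over 30 feet tall' holds; ride-specific liability coverage $1,575,000 ≥ $1,325,000 → met
3. rides operating with open deficiencies 0 ≤ 2 → met
4. restraint system inspection 653 days ago vs limit 730 → met
5. on-site first responders 6 ≥ 3 → met
6. certified ride operators 8 ≥ 7 → met
7. daily inspection checklist absent → not met
8. emergency-stop system test 784 days ago vs limit 730 → not met
9. third-party ride inspection 45 days ago vs limit 60 → met
10. incident report forms absent → not met
11. condition 'runs water rides' does not hold → requirement n/a → met
12. non-destructive testing 572 days ago vs limit 730 → met
Not met: 7, 8, 10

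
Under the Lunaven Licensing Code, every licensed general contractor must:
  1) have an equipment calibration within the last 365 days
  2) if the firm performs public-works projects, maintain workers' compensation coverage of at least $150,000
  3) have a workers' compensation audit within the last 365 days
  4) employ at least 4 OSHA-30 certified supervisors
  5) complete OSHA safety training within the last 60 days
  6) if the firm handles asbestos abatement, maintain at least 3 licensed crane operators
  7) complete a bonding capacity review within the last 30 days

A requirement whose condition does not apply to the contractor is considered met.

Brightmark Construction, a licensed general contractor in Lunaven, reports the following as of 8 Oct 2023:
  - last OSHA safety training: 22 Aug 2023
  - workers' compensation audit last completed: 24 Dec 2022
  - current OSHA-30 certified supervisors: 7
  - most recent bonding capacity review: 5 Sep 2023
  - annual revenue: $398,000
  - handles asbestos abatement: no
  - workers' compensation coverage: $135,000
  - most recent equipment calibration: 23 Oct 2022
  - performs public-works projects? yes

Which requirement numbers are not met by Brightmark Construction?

2, 7

1. equipment calibration 350 days ago vs limit 365 → met
2. condition 'performs public-works projects' holds; workers' compensation coverage $135,000 < $150,000 → not met
3. workers' compensation audit 288 days ago vs limit 365 → met
4. OSHA-30 certified supervisors 7 ≥ 4 → met
5. OSHA safety training 47 days ago vs limit 60 → met
6. condition 'handles asbestos abatement' does not hold → requirement n/a → met
7. bonding capacity review 33 days ago vs limit 30 → not met
Not met: 2, 7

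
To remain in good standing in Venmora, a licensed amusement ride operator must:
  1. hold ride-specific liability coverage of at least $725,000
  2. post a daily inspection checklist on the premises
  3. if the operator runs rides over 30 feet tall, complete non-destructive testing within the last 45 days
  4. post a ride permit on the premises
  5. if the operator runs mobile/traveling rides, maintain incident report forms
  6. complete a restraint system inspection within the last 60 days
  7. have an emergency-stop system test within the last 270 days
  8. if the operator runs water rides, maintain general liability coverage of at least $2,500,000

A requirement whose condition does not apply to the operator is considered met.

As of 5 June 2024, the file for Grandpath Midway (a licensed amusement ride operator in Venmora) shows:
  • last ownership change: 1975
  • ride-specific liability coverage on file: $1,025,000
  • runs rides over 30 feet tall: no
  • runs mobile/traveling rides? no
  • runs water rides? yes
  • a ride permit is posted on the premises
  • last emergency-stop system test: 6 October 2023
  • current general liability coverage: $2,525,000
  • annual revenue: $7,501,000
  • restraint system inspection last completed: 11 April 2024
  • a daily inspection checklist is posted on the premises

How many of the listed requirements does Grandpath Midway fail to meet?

1. ride-specific liability coverage $1,025,000 ≥ $725,000 → met
2. daily inspection checklist present → met
3. condition 'runs rides over 30 feet tall' does not hold → requirement n/a → met
4. ride permit present → met
5. condition 'runs mobile/traveling rides' does not hold → requirement n/a → met
6. restraint system inspection 55 days ago vs limit 60 → met
7. emergency-stop system test 243 days ago vs limit 270 → met
8. condition 'runs water rides' holds; general liability coverage $2,525,000 ≥ $2,500,000 → met
Not met: 0 of 8

0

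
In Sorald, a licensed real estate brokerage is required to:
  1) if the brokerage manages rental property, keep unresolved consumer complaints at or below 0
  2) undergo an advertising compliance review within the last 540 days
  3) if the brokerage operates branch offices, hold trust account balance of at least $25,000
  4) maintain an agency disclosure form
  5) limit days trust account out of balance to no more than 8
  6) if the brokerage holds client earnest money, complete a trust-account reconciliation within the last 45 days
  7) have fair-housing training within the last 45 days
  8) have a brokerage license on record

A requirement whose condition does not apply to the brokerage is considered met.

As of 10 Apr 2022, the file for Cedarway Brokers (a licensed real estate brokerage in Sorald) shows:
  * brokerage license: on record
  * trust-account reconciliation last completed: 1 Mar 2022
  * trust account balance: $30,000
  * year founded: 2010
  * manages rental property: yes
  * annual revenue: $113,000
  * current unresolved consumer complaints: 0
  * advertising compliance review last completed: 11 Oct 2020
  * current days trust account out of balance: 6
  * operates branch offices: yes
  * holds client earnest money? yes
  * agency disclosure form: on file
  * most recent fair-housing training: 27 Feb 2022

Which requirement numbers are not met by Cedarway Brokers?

1. condition 'manages rental property' holds; unresolved consumer complaints 0 ≤ 0 → met
2. advertising compliance review 546 days ago vs limit 540 → not met
3. condition 'operates branch offices' holds; trust account balance $30,000 ≥ $25,000 → met
4. agency disclosure form present → met
5. days trust account out of balance 6 ≤ 8 → met
6. condition 'holds client earnest money' holds; trust-account reconciliation 40 days ago vs limit 45 → met
7. fair-housing training 42 days ago vs limit 45 → met
8. brokerage license present → met
Not met: 2

2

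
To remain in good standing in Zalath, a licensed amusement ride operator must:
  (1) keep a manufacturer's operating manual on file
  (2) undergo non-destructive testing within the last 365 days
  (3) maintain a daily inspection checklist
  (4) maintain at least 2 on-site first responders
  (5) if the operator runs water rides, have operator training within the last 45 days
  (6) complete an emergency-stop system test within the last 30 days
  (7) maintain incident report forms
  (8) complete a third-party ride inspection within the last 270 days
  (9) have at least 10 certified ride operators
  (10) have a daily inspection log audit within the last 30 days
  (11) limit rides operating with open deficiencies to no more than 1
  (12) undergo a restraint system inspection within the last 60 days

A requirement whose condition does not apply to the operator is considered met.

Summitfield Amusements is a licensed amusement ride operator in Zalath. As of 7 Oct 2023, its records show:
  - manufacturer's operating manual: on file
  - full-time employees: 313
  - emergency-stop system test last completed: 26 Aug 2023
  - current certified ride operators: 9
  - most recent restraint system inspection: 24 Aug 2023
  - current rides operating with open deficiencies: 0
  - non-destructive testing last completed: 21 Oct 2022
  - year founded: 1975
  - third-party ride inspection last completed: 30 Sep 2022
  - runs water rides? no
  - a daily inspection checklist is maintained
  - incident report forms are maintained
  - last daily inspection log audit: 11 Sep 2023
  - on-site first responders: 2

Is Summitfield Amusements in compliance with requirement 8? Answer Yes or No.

8. third-party ride inspection 372 days ago vs limit 270 → not met

No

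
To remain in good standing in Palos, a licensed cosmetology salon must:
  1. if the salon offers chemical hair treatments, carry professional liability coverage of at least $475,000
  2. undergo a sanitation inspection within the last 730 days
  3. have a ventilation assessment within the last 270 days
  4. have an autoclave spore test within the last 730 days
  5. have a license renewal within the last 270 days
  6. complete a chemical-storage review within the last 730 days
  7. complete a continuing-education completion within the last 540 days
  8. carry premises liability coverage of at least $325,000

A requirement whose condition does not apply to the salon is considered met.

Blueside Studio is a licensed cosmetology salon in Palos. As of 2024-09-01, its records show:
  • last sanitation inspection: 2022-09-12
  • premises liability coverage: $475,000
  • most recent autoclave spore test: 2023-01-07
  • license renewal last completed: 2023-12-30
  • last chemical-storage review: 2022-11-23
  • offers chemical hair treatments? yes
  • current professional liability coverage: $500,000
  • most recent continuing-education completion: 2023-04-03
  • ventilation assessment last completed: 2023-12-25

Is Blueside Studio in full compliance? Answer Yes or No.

1. condition 'offers chemical hair treatments' holds; professional liability coverage $500,000 ≥ $475,000 → met
2. sanitation inspection 720 days ago vs limit 730 → met
3. ventilation assessment 251 days ago vs limit 270 → met
4. autoclave spore test 603 days ago vs limit 730 → met
5. license renewal 246 days ago vs limit 270 → met
6. chemical-storage review 648 days ago vs limit 730 → met
7. continuing-education completion 517 days ago vs limit 540 → met
8. premises liability coverage $475,000 ≥ $325,000 → met
All met.

Yes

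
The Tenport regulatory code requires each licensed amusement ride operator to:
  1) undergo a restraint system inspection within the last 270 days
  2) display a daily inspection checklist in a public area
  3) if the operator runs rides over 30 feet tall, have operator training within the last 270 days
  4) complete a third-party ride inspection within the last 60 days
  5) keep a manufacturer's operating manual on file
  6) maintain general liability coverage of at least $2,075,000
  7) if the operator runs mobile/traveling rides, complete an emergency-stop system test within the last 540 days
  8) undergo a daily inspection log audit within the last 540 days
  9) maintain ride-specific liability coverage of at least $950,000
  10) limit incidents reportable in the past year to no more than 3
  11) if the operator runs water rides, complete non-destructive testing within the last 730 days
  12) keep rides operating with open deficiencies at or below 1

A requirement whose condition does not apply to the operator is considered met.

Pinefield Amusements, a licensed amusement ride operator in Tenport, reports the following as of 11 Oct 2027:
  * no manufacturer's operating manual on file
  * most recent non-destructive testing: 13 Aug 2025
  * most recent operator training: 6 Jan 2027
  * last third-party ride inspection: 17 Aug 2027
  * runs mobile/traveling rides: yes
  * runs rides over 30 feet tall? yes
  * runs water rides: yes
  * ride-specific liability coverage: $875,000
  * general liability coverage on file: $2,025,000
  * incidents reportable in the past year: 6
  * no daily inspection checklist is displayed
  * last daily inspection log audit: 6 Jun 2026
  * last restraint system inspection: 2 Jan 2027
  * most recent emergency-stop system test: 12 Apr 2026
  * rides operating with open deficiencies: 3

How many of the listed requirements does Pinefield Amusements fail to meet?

10

1. restraint system inspection 282 days ago vs limit 270 → not met
2. daily inspection checklist absent → not met
3. condition 'runs rides over 30 feet tall' holds; operator training 278 days ago vs limit 270 → not met
4. third-party ride inspection 55 days ago vs limit 60 → met
5. manufacturer's operating manual absent → not met
6. general liability coverage $2,025,000 < $2,075,000 → not met
7. condition 'runs mobile/traveling rides' holds; emergency-stop system test 547 days ago vs limit 540 → not met
8. daily inspection log audit 492 days ago vs limit 540 → met
9. ride-specific liability coverage $875,000 < $950,000 → not met
10. incidents reportable in the past year 6 > 3 → not met
11. condition 'runs water rides' holds; non-destructive testing 789 days ago vs limit 730 → not met
12. rides operating with open deficiencies 3 > 1 → not met
Not met: 10 of 12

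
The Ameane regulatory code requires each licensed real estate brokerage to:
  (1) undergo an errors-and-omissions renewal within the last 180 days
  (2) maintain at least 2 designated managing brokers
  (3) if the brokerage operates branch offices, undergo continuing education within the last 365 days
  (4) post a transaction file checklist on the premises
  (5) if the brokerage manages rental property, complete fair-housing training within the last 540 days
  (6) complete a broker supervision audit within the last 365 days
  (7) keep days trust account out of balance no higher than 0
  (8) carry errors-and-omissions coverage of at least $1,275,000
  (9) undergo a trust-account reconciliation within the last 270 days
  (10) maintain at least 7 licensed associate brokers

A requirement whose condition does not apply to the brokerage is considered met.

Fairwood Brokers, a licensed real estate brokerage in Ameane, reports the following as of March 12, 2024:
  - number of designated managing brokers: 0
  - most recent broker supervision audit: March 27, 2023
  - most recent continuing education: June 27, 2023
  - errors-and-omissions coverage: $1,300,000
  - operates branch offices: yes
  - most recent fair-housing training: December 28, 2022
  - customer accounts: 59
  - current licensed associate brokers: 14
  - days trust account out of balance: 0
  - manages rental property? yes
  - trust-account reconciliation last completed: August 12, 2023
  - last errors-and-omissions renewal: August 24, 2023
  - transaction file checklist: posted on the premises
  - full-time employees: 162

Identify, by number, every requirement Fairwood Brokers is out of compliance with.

1, 2

1. errors-and-omissions renewal 201 days ago vs limit 180 → not met
2. designated managing brokers 0 < 2 → not met
3. condition 'operates branch offices' holds; continuing education 259 days ago vs limit 365 → met
4. transaction file checklist present → met
5. condition 'manages rental property' holds; fair-housing training 440 days ago vs limit 540 → met
6. broker supervision audit 351 days ago vs limit 365 → met
7. days trust account out of balance 0 ≤ 0 → met
8. errors-and-omissions coverage $1,300,000 ≥ $1,275,000 → met
9. trust-account reconciliation 213 days ago vs limit 270 → met
10. licensed associate brokers 14 ≥ 7 → met
Not met: 1, 2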